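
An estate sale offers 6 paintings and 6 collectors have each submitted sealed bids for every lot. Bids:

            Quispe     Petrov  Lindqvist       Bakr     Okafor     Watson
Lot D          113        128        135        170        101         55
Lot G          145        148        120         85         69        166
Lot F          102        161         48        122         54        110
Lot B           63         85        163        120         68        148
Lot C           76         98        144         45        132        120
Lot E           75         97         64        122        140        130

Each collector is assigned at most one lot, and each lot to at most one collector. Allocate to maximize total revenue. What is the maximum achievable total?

Maximum total: $908

Optimal: Quispe→Lot G ($145), Petrov→Lot F ($161), Lindqvist→Lot C ($144), Bakr→Lot D ($170), Okafor→Lot E ($140), Watson→Lot B ($148) — total 145+161+144+170+140+148 = $908.
Max-entry greedy (repeatedly take the single best remaining cell) gives $876, worse by 32.
No other one-to-one assignment exceeds $908.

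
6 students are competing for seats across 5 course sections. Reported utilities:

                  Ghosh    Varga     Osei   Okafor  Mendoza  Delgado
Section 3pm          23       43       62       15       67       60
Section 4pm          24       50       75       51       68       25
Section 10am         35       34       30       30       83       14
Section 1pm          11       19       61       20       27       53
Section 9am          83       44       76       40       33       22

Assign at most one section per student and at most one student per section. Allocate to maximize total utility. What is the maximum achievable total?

Maximum total: 338 points

Treat this as an assignment problem: match each student to one section.
Optimal: Delgado→Section 3pm (60 points), Okafor→Section 4pm (51 points), Mendoza→Section 10am (83 points), Osei→Section 1pm (61 points), Ghosh→Section 9am (83 points) — total 60+51+83+61+83 = 338 points.
No other one-to-one assignment exceeds 338 points.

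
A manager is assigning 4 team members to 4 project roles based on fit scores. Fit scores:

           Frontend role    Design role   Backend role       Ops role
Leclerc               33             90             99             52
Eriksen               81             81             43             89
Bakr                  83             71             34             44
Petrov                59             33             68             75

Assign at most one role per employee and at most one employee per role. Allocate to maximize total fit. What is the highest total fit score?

Max total: 338 pts

Optimal: Leclerc→Backend role (99 pts), Eriksen→Design role (81 pts), Bakr→Frontend role (83 pts), Petrov→Ops role (75 pts) — total 99+81+83+75 = 338 pts.
Max-entry greedy (repeatedly take the single best remaining cell) gives 304 pts, worse by 34.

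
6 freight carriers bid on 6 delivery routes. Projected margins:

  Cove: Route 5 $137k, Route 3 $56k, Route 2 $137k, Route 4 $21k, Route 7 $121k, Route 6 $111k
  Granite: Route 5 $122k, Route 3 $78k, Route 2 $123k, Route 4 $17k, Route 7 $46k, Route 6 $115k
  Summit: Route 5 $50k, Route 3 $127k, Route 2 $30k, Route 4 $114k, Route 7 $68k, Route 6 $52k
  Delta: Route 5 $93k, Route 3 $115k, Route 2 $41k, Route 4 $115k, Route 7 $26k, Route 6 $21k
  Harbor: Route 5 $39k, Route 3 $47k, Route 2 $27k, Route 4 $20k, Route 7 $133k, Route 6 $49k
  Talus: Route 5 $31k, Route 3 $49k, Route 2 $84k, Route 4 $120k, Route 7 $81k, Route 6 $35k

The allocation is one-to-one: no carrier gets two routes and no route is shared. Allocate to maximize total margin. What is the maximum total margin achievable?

Max total: $725k

This is the linear assignment problem.
Optimal: Cove→Route 2 ($137k), Granite→Route 6 ($115k), Summit→Route 3 ($127k), Delta→Route 5 ($93k), Harbor→Route 7 ($133k), Talus→Route 4 ($120k) — total 137+115+127+93+133+120 = $725k.
Column-greedy (each route in turn goes to its best remaining carrier) gives $661k, worse by 64.
Swapping Delta↔Harbor (Delta→Route 7 $26k, Harbor→Route 5 $39k) loses 161.
No other one-to-one assignment exceeds $725k.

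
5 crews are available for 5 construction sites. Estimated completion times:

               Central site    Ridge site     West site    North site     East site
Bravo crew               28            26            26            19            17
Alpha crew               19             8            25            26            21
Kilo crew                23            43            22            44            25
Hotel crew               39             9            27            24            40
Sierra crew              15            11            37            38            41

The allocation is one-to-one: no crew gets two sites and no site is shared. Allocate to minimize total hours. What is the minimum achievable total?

Optimal: Bravo crew→North site (19 hours), Alpha crew→East site (21 hours), Kilo crew→West site (22 hours), Hotel crew→Ridge site (9 hours), Sierra crew→Central site (15 hours) — total 19+21+22+9+15 = 86 hours.
Column-greedy (each site in turn goes to its cheapest remaining crew) gives 104 hours, worse by 18.
Swapping Bravo crew↔Alpha crew (Bravo crew→East site 17 hours, Alpha crew→North site 26 hours) adds 3.

Minimum total: 86 hours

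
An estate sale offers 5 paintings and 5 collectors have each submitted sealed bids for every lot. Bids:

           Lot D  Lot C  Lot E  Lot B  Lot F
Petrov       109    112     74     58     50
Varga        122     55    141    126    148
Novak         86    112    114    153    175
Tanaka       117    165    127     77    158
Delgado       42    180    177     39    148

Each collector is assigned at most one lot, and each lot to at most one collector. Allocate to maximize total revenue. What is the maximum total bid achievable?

Max total: $752

This is the linear assignment problem.
Optimal: Petrov→Lot D ($109), Varga→Lot B ($126), Novak→Lot F ($175), Tanaka→Lot C ($165), Delgado→Lot E ($177) — total 109+126+175+165+177 = $752.
Row-greedy (each collector in turn takes its best remaining lot) gives $582, worse by 170.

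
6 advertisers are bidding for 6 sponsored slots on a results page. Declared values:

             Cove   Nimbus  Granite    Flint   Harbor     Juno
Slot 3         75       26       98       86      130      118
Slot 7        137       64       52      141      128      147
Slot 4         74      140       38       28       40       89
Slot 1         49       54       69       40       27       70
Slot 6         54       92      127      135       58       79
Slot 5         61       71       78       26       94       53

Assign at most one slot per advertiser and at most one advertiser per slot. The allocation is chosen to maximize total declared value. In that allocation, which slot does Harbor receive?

Harbor receives Slot 5.

This is a one-to-one assignment (maximum-weight bipartite matching).
Optimal: Cove→Slot 7 ($137), Nimbus→Slot 4 ($140), Granite→Slot 1 ($69), Flint→Slot 6 ($135), Harbor→Slot 5 ($94), Juno→Slot 3 ($118) — total 137+140+69+135+94+118 = $693.
Max-entry greedy (repeatedly take the single best remaining cell) gives $679, worse by 14.
Next-best assignment: Cove→Slot 7, Nimbus→Slot 4, Granite→Slot 5, Flint→Slot 6, Harbor→Slot 3, Juno→Slot 1 = $690.
Checked against all permutations: $693 is optimal.
Harbor's own top slot is Slot 3 ($130), but forcing Harbor→Slot 3 and reassigning the rest optimally gives only $690 — worse by 3.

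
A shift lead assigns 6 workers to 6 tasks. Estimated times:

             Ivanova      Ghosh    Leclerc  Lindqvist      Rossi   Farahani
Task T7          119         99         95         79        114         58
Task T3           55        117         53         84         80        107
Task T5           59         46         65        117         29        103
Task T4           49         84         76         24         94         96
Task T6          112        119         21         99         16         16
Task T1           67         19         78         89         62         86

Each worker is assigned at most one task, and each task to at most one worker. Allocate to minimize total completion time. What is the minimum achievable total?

Minimum total: 206 min

Optimal: Ivanova→Task T3 (55 min), Ghosh→Task T1 (19 min), Leclerc→Task T6 (21 min), Lindqvist→Task T4 (24 min), Rossi→Task T5 (29 min), Farahani→Task T7 (58 min) — total 55+19+21+24+29+58 = 206 min.
Row-greedy (each worker in turn takes its cheapest remaining task) gives 304 min, worse by 98.
Checked against all permutations: 206 min is optimal.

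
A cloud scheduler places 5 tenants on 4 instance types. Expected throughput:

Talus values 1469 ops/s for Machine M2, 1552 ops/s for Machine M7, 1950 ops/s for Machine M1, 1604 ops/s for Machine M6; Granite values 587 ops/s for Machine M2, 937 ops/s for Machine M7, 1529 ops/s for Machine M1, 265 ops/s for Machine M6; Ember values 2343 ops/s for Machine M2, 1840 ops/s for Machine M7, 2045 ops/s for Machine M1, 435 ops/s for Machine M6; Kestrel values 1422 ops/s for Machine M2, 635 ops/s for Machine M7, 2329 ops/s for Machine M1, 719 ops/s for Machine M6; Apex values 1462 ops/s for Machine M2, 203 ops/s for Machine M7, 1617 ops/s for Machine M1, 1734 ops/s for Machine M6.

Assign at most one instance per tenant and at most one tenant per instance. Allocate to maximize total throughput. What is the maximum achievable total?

This is the linear assignment problem.
Optimal: Ember→Machine M2 (2343 ops/s), Talus→Machine M7 (1552 ops/s), Kestrel→Machine M1 (2329 ops/s), Apex→Machine M6 (1734 ops/s) — total 2343+1552+2329+1734 = 7958 ops/s.
Swapping Apex↔Kestrel (Apex→Machine M1 1617 ops/s, Kestrel→Machine M6 719 ops/s) loses 1727.
Checked against all permutations: 7958 ops/s is optimal.

Max total: 7958 ops/s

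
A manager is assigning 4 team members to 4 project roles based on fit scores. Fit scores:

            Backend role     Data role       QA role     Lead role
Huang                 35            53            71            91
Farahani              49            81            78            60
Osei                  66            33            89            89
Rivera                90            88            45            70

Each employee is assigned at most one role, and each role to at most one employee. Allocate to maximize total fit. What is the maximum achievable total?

Max total: 351 pts

This is the linear assignment problem.
Optimal: Huang→Lead role (91 pts), Farahani→Data role (81 pts), Osei→QA role (89 pts), Rivera→Backend role (90 pts) — total 91+81+89+90 = 351 pts.
Every other assignment is strictly worse.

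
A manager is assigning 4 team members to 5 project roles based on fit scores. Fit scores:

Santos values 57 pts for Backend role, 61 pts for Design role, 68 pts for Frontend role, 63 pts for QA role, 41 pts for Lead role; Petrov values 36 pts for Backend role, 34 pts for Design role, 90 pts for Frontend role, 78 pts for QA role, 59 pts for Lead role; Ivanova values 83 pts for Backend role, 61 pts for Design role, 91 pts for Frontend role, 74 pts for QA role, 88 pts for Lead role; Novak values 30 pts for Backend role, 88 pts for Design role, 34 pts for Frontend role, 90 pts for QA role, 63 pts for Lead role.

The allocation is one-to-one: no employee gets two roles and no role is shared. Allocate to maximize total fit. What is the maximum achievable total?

Treat this as an assignment problem: match each employee to one role.
Optimal: Santos→Design role (61 pts), Petrov→Frontend role (90 pts), Ivanova→Lead role (88 pts), Novak→QA role (90 pts) — total 61+90+88+90 = 329 pts.
Column-greedy (each role in turn goes to its best remaining employee) gives 324 pts, worse by 5.
Swapping Ivanova↔Santos (Ivanova→Design role 61 pts, Santos→Lead role 41 pts) loses 47.
No other one-to-one assignment exceeds 329 pts.

Max total: 329 pts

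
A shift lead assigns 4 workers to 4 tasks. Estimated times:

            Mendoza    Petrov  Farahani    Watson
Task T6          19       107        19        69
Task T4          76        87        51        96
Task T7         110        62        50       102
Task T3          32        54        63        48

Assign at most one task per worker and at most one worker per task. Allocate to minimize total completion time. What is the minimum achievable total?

Optimal: Mendoza→Task T6 (19 min), Petrov→Task T7 (62 min), Farahani→Task T4 (51 min), Watson→Task T3 (48 min) — total 19+62+51+48 = 180 min.
Next-best assignment: Mendoza→Task T6, Petrov→Task T4, Farahani→Task T7, Watson→Task T3 = 204 min.

Minimum total: 180 min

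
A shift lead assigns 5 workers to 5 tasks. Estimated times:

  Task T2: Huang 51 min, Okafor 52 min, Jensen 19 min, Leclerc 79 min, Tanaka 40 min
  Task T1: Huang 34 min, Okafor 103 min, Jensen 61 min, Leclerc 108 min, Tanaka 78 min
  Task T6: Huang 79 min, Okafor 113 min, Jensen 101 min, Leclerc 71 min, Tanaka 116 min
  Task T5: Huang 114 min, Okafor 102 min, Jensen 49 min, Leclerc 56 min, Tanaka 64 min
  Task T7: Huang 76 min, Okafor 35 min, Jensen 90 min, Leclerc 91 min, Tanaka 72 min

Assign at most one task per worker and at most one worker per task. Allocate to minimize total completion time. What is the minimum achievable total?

Minimum total: 223 min

Optimal: Huang→Task T1 (34 min), Okafor→Task T7 (35 min), Jensen→Task T2 (19 min), Leclerc→Task T6 (71 min), Tanaka→Task T5 (64 min) — total 34+35+19+71+64 = 223 min.
Min-entry greedy (repeatedly take the single cheapest remaining cell) gives 260 min, worse by 37.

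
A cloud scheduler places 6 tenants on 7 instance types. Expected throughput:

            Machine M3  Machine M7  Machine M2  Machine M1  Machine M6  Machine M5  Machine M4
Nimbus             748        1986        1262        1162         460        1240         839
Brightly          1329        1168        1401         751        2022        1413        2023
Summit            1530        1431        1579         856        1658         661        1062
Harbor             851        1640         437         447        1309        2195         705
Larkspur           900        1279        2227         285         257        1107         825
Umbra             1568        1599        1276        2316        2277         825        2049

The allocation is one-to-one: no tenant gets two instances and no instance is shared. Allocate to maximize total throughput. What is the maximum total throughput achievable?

Maximum total: 12405 ops/s

Optimal: Nimbus→Machine M7 (1986 ops/s), Brightly→Machine M4 (2023 ops/s), Summit→Machine M6 (1658 ops/s), Harbor→Machine M5 (2195 ops/s), Larkspur→Machine M2 (2227 ops/s), Umbra→Machine M1 (2316 ops/s) — total 1986+2023+1658+2195+2227+2316 = 12405 ops/s.
Column-greedy (each instance in turn goes to its best remaining tenant) gives 10854 ops/s, worse by 1551.
Swapping Larkspur↔Brightly (Larkspur→Machine M4 825 ops/s, Brightly→Machine M2 1401 ops/s) loses 2024.
No other one-to-one assignment exceeds 12405 ops/s.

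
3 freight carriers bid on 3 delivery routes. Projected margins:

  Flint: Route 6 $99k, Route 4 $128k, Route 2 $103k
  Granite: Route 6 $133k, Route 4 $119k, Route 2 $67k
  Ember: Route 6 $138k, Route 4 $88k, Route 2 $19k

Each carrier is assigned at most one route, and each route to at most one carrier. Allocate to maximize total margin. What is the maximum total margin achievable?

Max total: $360k

Optimal: Flint→Route 2 ($103k), Granite→Route 4 ($119k), Ember→Route 6 ($138k) — total 103+119+138 = $360k.
Checked against all permutations: $360k is optimal.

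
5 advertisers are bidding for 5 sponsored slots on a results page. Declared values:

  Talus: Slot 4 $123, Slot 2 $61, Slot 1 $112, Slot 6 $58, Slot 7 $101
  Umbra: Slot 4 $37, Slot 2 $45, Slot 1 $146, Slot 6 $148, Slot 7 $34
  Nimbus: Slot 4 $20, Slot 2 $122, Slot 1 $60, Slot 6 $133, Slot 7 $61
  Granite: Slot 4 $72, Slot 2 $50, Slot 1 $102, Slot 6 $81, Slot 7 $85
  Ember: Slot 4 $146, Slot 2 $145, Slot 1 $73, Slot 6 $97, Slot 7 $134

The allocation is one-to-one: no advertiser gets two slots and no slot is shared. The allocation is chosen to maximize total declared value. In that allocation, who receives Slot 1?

Optimal: Talus→Slot 4 ($123), Umbra→Slot 1 ($146), Nimbus→Slot 6 ($133), Granite→Slot 7 ($85), Ember→Slot 2 ($145) — total 123+146+133+85+145 = $632.
Column-greedy (each slot in turn goes to its best remaining advertiser) gives $596, worse by 36.
Every other assignment is strictly worse.
Umbra's own top slot is Slot 6 ($148), but forcing Umbra→Slot 6 and reassigning the rest optimally gives only $629 — worse by 3.

Umbra receives Slot 1.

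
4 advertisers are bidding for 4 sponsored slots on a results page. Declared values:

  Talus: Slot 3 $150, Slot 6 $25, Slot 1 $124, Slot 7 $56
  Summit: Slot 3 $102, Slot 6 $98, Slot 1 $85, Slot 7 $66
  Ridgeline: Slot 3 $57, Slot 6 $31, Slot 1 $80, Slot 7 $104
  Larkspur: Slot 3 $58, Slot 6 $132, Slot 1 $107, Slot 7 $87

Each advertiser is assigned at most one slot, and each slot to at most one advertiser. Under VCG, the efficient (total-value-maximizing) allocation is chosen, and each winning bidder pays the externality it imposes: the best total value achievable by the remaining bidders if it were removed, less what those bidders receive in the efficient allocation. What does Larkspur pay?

Efficient allocation: Talus→Slot 3 ($150), Summit→Slot 1 ($85), Ridgeline→Slot 7 ($104), Larkspur→Slot 6 ($132); total welfare W = $471.
Larkspur receives Slot 6 at value $132, so the others get W − 132 = $339.
Without Larkspur: best allocation of the remaining 3 bidders over all 4 slots is Talus→Slot 3 ($150), Summit→Slot 6 ($98), Ridgeline→Slot 7 ($104), total $352.
VCG payment = (others' best without Larkspur) − (others' welfare with Larkspur) = 352 − 339 = $13.

Larkspur pays $13.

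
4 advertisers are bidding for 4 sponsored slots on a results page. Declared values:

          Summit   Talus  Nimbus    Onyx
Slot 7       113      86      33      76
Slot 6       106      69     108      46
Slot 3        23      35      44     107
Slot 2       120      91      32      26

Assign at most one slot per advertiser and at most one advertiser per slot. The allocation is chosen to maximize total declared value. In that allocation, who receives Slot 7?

Talus receives Slot 7.

Optimal: Summit→Slot 2 ($120), Talus→Slot 7 ($86), Nimbus→Slot 6 ($108), Onyx→Slot 3 ($107) — total 120+86+108+107 = $421.
Column-greedy (each slot in turn goes to its best remaining advertiser) gives $419, worse by 2.
Swapping Nimbus↔Talus (Nimbus→Slot 7 $33, Talus→Slot 6 $69) loses 92.
Talus's own top slot is Slot 2 ($91), but forcing Talus→Slot 2 and reassigning the rest optimally gives only $419 — worse by 2.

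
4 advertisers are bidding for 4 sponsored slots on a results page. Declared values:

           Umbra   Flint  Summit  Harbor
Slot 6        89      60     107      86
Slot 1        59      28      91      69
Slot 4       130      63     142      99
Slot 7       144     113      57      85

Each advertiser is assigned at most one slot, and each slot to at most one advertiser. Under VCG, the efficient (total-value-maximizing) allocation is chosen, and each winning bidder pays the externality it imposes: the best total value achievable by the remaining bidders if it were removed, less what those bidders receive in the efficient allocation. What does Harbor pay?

Efficient allocation: Umbra→Slot 4 ($130), Flint→Slot 7 ($113), Summit→Slot 1 ($91), Harbor→Slot 6 ($86); total welfare W = $420.
Harbor receives Slot 6 at value $86, so the others get W − 86 = $334.
Without Harbor: best allocation of the remaining 3 bidders over all 4 slots is Umbra→Slot 4 ($130), Flint→Slot 7 ($113), Summit→Slot 6 ($107), total $350.
VCG payment = (others' best without Harbor) − (others' welfare with Harbor) = 350 − 334 = $16.

Harbor pays $16.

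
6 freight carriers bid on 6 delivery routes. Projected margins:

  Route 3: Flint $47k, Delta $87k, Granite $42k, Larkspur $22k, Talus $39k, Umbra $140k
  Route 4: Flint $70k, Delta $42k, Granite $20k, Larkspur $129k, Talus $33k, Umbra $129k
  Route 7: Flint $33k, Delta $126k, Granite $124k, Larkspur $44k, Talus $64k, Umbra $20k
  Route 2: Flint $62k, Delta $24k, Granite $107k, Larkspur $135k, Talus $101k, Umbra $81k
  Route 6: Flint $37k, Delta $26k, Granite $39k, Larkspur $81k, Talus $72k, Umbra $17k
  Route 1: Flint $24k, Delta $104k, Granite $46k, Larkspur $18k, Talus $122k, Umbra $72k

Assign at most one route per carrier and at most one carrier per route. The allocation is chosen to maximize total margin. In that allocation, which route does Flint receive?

Flint receives Route 6.

Optimal: Flint→Route 6 ($37k), Delta→Route 7 ($126k), Granite→Route 2 ($107k), Larkspur→Route 4 ($129k), Talus→Route 1 ($122k), Umbra→Route 3 ($140k) — total 37+126+107+129+122+140 = $661k.
Row-greedy (each carrier in turn takes its best remaining route) gives $646k, worse by 15.
No other one-to-one assignment exceeds $661k.
Flint's own top route is Route 4 ($70k), but forcing Flint→Route 4 and reassigning the rest optimally gives only $646k — worse by 15.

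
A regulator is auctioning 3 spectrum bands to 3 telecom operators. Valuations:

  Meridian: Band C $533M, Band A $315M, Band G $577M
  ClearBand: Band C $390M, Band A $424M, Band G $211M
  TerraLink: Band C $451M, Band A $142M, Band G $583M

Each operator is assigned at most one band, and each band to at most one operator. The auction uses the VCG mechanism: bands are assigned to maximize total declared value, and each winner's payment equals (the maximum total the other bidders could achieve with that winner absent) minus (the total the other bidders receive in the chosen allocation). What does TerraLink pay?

TerraLink pays $44M.

Efficient allocation: Meridian→Band C ($533M), ClearBand→Band A ($424M), TerraLink→Band G ($583M); total welfare W = $1540M.
TerraLink receives Band G at value $583M, so the others get W − 583 = $957M.
Without TerraLink: best allocation of the remaining 2 bidders over all 3 bands is Meridian→Band G ($577M), ClearBand→Band A ($424M), total $1001M.
VCG payment = (others' best without TerraLink) − (others' welfare with TerraLink) = 1001 − 957 = $44M.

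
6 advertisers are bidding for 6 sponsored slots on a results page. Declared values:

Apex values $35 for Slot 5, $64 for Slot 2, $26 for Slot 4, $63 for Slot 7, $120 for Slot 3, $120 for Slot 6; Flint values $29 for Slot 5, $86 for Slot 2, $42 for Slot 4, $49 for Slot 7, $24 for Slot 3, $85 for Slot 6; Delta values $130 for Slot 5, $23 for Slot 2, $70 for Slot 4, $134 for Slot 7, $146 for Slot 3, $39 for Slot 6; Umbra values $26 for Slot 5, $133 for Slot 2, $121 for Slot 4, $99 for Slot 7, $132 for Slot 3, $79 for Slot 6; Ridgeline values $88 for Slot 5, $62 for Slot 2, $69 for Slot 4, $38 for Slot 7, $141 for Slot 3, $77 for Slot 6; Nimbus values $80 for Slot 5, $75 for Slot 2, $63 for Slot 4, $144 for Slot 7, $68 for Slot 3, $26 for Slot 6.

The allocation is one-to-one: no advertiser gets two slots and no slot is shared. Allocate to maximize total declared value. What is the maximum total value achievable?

Maximum total: $742

This is the linear assignment problem.
Optimal: Apex→Slot 6 ($120), Flint→Slot 2 ($86), Delta→Slot 5 ($130), Umbra→Slot 4 ($121), Ridgeline→Slot 3 ($141), Nimbus→Slot 7 ($144) — total 120+86+130+121+141+144 = $742.
Column-greedy (each slot in turn goes to its best remaining advertiser) gives $681, worse by 61.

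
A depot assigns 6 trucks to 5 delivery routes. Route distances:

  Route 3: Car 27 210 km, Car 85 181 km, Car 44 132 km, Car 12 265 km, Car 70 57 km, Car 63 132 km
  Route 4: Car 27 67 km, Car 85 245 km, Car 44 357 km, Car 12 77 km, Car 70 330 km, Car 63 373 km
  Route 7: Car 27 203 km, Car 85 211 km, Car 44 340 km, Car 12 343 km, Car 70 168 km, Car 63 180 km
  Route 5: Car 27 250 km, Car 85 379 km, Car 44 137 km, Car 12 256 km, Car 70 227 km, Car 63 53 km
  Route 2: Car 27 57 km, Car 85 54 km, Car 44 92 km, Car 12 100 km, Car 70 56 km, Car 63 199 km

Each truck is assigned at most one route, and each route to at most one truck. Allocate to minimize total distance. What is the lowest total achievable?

Min total: 444 km

This is a one-to-one assignment (minimum-cost bipartite matching).
Optimal: Car 70→Route 3 (57 km), Car 12→Route 4 (77 km), Car 27→Route 7 (203 km), Car 63→Route 5 (53 km), Car 85→Route 2 (54 km) — total 57+77+203+53+54 = 444 km.
Column-greedy (each route in turn goes to its cheapest remaining truck) gives 495 km, worse by 51.
Next-best assignment: Car 70→Route 3, Car 12→Route 4, Car 85→Route 7, Car 63→Route 5, Car 27→Route 2 = 455 km.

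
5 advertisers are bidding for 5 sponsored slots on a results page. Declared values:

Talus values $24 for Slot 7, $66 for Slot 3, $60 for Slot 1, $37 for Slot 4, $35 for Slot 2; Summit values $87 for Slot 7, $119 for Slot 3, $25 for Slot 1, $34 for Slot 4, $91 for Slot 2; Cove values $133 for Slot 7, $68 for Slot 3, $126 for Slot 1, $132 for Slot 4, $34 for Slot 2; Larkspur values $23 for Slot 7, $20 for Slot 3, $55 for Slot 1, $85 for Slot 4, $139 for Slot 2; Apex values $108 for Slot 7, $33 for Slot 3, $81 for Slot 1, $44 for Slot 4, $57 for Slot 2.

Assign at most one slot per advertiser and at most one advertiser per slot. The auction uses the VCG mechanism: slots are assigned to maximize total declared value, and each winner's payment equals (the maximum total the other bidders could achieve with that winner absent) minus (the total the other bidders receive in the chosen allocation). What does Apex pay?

Efficient allocation: Talus→Slot 1 ($60), Summit→Slot 3 ($119), Cove→Slot 4 ($132), Larkspur→Slot 2 ($139), Apex→Slot 7 ($108); total welfare W = $558.
Apex receives Slot 7 at value $108, so the others get W − 108 = $450.
Without Apex: best allocation of the remaining 4 bidders over all 5 slots is Talus→Slot 1 ($60), Summit→Slot 3 ($119), Cove→Slot 7 ($133), Larkspur→Slot 2 ($139), total $451.
VCG payment = (others' best without Apex) − (others' welfare with Apex) = 451 − 450 = $1.

Apex pays $1.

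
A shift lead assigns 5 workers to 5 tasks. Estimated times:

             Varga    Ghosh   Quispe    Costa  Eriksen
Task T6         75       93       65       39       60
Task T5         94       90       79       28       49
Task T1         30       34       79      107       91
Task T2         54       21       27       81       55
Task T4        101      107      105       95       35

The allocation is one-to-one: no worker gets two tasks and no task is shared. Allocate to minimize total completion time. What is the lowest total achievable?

Treat this as an assignment problem: match each worker to one task.
Optimal: Varga→Task T1 (30 min), Ghosh→Task T2 (21 min), Quispe→Task T6 (65 min), Costa→Task T5 (28 min), Eriksen→Task T4 (35 min) — total 30+21+65+28+35 = 179 min.
Column-greedy (each task in turn goes to its cheapest remaining worker) gives 244 min, worse by 65.
Next-best assignment: Varga→Task T6, Ghosh→Task T1, Quispe→Task T2, Costa→Task T5, Eriksen→Task T4 = 199 min.

Min total: 179 min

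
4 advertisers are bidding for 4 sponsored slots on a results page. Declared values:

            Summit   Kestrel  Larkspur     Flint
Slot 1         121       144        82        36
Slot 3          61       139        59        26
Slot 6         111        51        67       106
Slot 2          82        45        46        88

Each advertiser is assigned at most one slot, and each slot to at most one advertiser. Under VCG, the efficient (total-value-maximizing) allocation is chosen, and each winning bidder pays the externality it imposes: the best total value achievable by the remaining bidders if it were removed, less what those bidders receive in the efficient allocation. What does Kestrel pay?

Kestrel pays $5.

Efficient allocation: Summit→Slot 6 ($111), Kestrel→Slot 3 ($139), Larkspur→Slot 1 ($82), Flint→Slot 2 ($88); total welfare W = $420.
Kestrel receives Slot 3 at value $139, so the others get W − 139 = $281.
Without Kestrel: best allocation of the remaining 3 bidders over all 4 slots is Summit→Slot 1 ($121), Larkspur→Slot 3 ($59), Flint→Slot 6 ($106), total $286.
VCG payment = (others' best without Kestrel) − (others' welfare with Kestrel) = 286 − 281 = $5.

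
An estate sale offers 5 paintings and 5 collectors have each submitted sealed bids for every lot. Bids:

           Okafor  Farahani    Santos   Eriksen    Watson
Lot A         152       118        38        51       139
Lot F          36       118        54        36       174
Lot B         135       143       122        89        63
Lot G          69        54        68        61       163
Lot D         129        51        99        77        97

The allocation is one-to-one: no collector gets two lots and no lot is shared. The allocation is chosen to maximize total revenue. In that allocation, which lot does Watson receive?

Watson receives Lot G.

This is a one-to-one assignment (maximum-weight bipartite matching).
Optimal: Okafor→Lot A ($152), Farahani→Lot F ($118), Santos→Lot B ($122), Eriksen→Lot D ($77), Watson→Lot G ($163) — total 152+118+122+77+163 = $632.
Max-entry greedy (repeatedly take the single best remaining cell) gives $629, worse by 3.
Next-best assignment: Okafor→Lot A, Farahani→Lot B, Santos→Lot D, Eriksen→Lot G, Watson→Lot F = $629.
Every other assignment is strictly worse.
Watson's own top lot is Lot F ($174), but forcing Watson→Lot F and reassigning the rest optimally gives only $629 — worse by 3.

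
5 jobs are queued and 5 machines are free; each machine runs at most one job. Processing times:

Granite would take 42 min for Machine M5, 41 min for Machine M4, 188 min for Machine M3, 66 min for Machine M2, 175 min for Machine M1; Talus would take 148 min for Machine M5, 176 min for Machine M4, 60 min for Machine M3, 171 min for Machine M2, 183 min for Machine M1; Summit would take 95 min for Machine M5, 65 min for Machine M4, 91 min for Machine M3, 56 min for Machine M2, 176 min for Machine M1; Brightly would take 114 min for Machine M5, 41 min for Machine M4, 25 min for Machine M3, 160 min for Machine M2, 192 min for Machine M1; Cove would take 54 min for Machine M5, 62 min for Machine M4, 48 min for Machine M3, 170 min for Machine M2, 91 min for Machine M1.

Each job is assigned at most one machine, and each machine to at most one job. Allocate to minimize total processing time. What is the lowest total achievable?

Min total: 290 min

Treat this as an assignment problem: match each job to one machine.
Optimal: Granite→Machine M5 (42 min), Talus→Machine M3 (60 min), Summit→Machine M2 (56 min), Brightly→Machine M4 (41 min), Cove→Machine M1 (91 min) — total 42+60+56+41+91 = 290 min.
Min-entry greedy (repeatedly take the single cheapest remaining cell) gives 359 min, worse by 69.
Swapping Cove↔Summit (Cove→Machine M2 170 min, Summit→Machine M1 176 min) adds 199.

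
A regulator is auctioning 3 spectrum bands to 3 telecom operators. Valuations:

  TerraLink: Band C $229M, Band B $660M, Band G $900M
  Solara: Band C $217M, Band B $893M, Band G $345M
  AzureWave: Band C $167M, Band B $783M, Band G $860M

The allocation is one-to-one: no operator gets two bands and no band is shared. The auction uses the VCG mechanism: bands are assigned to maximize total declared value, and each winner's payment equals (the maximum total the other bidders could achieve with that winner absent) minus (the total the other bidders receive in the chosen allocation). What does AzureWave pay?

AzureWave pays $671M.

Efficient allocation: TerraLink→Band C ($229M), Solara→Band B ($893M), AzureWave→Band G ($860M); total welfare W = $1982M.
AzureWave receives Band G at value $860M, so the others get W − 860 = $1122M.
Without AzureWave: best allocation of the remaining 2 bidders over all 3 bands is TerraLink→Band G ($900M), Solara→Band B ($893M), total $1793M.
VCG payment = (others' best without AzureWave) − (others' welfare with AzureWave) = 1793 − 1122 = $671M.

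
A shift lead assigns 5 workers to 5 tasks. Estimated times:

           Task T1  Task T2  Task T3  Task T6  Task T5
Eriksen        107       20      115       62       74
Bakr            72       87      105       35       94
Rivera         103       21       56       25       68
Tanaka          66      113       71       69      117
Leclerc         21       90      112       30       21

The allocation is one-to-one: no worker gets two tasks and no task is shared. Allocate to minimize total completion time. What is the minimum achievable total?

Min total: 198 min

Optimal: Eriksen→Task T2 (20 min), Bakr→Task T6 (35 min), Rivera→Task T3 (56 min), Tanaka→Task T1 (66 min), Leclerc→Task T5 (21 min) — total 20+35+56+66+21 = 198 min.
Column-greedy (each task in turn goes to its cheapest remaining worker) gives 249 min, worse by 51.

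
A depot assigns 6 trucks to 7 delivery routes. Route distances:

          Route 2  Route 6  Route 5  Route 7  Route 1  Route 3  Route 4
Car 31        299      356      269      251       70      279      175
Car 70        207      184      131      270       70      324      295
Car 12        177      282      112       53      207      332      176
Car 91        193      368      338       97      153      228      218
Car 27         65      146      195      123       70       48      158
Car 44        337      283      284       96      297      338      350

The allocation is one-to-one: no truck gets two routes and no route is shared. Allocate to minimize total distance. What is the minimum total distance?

Min total: 694 km

Optimal: Car 31→Route 4 (175 km), Car 70→Route 1 (70 km), Car 12→Route 5 (112 km), Car 91→Route 2 (193 km), Car 27→Route 3 (48 km), Car 44→Route 7 (96 km) — total 175+70+112+193+48+96 = 694 km.
Row-greedy (each truck in turn takes its cheapest remaining route) gives 778 km, worse by 84.
Swapping Car 70↔Car 12 (Car 70→Route 5 131 km, Car 12→Route 1 207 km) adds 156.
Checked against all permutations: 694 km is optimal.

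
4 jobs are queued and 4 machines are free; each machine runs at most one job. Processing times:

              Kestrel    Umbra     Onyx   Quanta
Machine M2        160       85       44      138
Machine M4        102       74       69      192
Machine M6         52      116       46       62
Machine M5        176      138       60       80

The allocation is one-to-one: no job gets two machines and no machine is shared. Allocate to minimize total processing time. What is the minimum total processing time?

Minimum total: 250 min

This is a one-to-one assignment (minimum-cost bipartite matching).
Optimal: Kestrel→Machine M6 (52 min), Umbra→Machine M4 (74 min), Onyx→Machine M2 (44 min), Quanta→Machine M5 (80 min) — total 52+74+44+80 = 250 min.
Next-best assignment: Kestrel→Machine M6, Umbra→Machine M2, Onyx→Machine M4, Quanta→Machine M5 = 286 min.
No other one-to-one assignment undercuts 250 min.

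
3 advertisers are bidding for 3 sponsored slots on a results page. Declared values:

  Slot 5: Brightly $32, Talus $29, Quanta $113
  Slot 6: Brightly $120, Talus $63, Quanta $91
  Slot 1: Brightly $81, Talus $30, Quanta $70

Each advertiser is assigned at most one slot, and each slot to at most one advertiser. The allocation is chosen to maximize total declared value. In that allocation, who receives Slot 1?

Optimal: Brightly→Slot 6 ($120), Talus→Slot 1 ($30), Quanta→Slot 5 ($113) — total 120+30+113 = $263.
Checked against all permutations: $263 is optimal.
Talus's own top slot is Slot 6 ($63), but forcing Talus→Slot 6 and reassigning the rest optimally gives only $257 — worse by 6.

Talus receives Slot 1.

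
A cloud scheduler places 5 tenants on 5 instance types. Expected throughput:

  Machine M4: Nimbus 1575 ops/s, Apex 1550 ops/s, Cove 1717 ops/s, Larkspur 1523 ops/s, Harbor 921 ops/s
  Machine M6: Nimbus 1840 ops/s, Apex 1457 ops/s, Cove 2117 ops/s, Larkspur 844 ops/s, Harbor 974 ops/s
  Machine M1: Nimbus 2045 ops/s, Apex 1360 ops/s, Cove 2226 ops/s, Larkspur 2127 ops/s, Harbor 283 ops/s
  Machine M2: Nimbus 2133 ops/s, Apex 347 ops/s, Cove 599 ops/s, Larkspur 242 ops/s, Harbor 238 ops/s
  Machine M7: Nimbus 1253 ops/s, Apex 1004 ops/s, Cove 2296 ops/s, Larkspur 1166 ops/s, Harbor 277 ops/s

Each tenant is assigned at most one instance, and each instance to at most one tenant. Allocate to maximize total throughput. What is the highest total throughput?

Max total: 9080 ops/s

Treat this as an assignment problem: match each tenant to one instance.
Optimal: Nimbus→Machine M2 (2133 ops/s), Apex→Machine M4 (1550 ops/s), Cove→Machine M7 (2296 ops/s), Larkspur→Machine M1 (2127 ops/s), Harbor→Machine M6 (974 ops/s) — total 2133+1550+2296+2127+974 = 9080 ops/s.
Column-greedy (each instance in turn goes to its best remaining tenant) gives 6308 ops/s, worse by 2772.
Swapping Apex↔Nimbus (Apex→Machine M2 347 ops/s, Nimbus→Machine M4 1575 ops/s) loses 1761.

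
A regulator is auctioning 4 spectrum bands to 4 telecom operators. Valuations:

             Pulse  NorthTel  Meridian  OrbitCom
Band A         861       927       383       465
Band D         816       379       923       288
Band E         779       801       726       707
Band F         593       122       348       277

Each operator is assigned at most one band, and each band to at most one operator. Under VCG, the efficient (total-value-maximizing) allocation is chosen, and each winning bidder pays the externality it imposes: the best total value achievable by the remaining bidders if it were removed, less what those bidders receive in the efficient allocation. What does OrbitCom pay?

Efficient allocation: Pulse→Band F ($593M), NorthTel→Band A ($927M), Meridian→Band D ($923M), OrbitCom→Band E ($707M); total welfare W = $3150M.
OrbitCom receives Band E at value $707M, so the others get W − 707 = $2443M.
Without OrbitCom: best allocation of the remaining 3 bidders over all 4 bands is Pulse→Band E ($779M), NorthTel→Band A ($927M), Meridian→Band D ($923M), total $2629M.
VCG payment = (others' best without OrbitCom) − (others' welfare with OrbitCom) = 2629 − 2443 = $186M.

OrbitCom pays $186M.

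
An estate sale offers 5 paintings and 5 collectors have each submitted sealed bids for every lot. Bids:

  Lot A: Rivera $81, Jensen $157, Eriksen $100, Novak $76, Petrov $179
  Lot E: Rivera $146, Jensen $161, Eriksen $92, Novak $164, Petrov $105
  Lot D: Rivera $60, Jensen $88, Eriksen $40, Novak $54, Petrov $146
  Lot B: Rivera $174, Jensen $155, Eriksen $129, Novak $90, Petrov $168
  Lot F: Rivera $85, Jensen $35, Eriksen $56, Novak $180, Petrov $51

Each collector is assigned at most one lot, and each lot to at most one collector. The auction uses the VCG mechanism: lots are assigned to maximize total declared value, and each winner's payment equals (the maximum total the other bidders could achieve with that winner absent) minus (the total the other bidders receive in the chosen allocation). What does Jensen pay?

Jensen pays $34.

Efficient allocation: Rivera→Lot B ($174), Jensen→Lot E ($161), Eriksen→Lot A ($100), Novak→Lot F ($180), Petrov→Lot D ($146); total welfare W = $761.
Jensen receives Lot E at value $161, so the others get W − 161 = $600.
Without Jensen: best allocation of the remaining 4 bidders over all 5 lots is Rivera→Lot E ($146), Eriksen→Lot B ($129), Novak→Lot F ($180), Petrov→Lot A ($179), total $634.
VCG payment = (others' best without Jensen) − (others' welfare with Jensen) = 634 − 600 = $34.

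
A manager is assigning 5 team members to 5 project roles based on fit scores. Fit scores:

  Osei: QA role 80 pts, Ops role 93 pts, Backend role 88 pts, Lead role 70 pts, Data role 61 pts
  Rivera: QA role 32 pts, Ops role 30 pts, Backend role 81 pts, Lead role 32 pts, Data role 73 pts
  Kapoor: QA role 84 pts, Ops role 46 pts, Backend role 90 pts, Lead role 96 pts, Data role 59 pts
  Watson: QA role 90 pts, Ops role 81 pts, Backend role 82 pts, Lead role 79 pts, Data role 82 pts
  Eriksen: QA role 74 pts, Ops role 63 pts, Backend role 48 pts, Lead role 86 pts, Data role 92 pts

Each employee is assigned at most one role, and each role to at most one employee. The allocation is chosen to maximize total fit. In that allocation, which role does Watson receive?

Optimal: Osei→Ops role (93 pts), Rivera→Backend role (81 pts), Kapoor→Lead role (96 pts), Watson→QA role (90 pts), Eriksen→Data role (92 pts) — total 93+81+96+90+92 = 452 pts.

Watson receives QA role.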